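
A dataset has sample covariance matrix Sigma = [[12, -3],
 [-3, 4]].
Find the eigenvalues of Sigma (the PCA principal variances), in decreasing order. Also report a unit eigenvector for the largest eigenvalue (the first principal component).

Step 1 — characteristic polynomial of 2×2 Sigma:
  det(Sigma - λI) = λ² - trace · λ + det = 0.
  trace = 12 + 4 = 16, det = 12·4 - (-3)² = 39.
Step 2 — discriminant:
  Δ = trace² - 4·det = 256 - 156 = 100.
Step 3 — eigenvalues:
  λ = (trace ± √Δ)/2 = (16 ± 10)/2,
  λ_1 = 13,  λ_2 = 3.

Step 4 — unit eigenvector for λ_1: solve (Sigma - λ_1 I)v = 0. First row:
  (12 - 13)·v_x + (-3)·v_y = 0, i.e. (-1)·v_x + (-3)·v_y = 0,
  so v ∝ (b, λ_1 - a) = (-3, 1); multiply by -1 so the first entry is positive: u = (3, -1).
  ||u|| = √((3)² + (-1)²) = √(10) ≈ 3.1623,
  v_1 = u/||u|| ≈ (0.9487, -0.3162) (||v_1|| = 1).

λ_1 = 13,  λ_2 = 3;  v_1 ≈ (0.9487, -0.3162)


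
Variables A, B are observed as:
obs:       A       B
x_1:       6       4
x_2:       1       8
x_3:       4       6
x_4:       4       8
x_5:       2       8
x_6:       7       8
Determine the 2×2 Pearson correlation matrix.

Step 1 — column means:
  mean(A) = (6 + 1 + 4 + 4 + 2 + 7) / 6 = 24/6 = 4
  mean(B) = (4 + 8 + 6 + 8 + 8 + 8) / 6 = 42/6 = 7

Step 2 — sample variances and covariances s[i,j] = (1/(n-1)) · Σ_k (x_{k,i} - mean_i) · (x_{k,j} - mean_j), with n-1 = 5:
  s[A,A] = ((2)·(2) + (-3)·(-3) + (0)·(0) + (0)·(0) + (-2)·(-2) + (3)·(3)) / 5 = 26/5 = 5.2
  s[A,B] = ((2)·(-3) + (-3)·(1) + (0)·(-1) + (0)·(1) + (-2)·(1) + (3)·(1)) / 5 = -8/5 = -1.6
  s[B,B] = ((-3)·(-3) + (1)·(1) + (-1)·(-1) + (1)·(1) + (1)·(1) + (1)·(1)) / 5 = 14/5 = 2.8
  Sample standard deviations s_i = √(s[i,i]):
  s(A) = √(5.2) = 2.2804
  s(B) = √(2.8) = 1.6733

Step 3 — r_{ij} = s_{ij} / (s_i · s_j):
  r[A,A] = 1 (diagonal).
  r[A,B] = -1.6 / (2.2804 · 1.6733) = -1.6 / 3.8158 = -0.4193
  r[B,B] = 1 (diagonal).

R is symmetric with unit diagonal. Assembling:

R = [[1, -0.4193],
 [-0.4193, 1]]


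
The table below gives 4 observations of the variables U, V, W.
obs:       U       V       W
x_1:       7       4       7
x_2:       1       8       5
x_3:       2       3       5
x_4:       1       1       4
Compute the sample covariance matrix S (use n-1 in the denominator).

Step 1 — column means:
  mean(U) = (7 + 1 + 2 + 1) / 4 = 11/4 = 2.75
  mean(V) = (4 + 8 + 3 + 1) / 4 = 16/4 = 4
  mean(W) = (7 + 5 + 5 + 4) / 4 = 21/4 = 5.25

Step 2 — sample covariance S[i,j] = (1/(n-1)) · Σ_k (x_{k,i} - mean_i) · (x_{k,j} - mean_j), with n-1 = 3.
  S[U,U] = ((4.25)·(4.25) + (-1.75)·(-1.75) + (-0.75)·(-0.75) + (-1.75)·(-1.75)) / 3 = 24.75/3 = 8.25
  S[U,V] = ((4.25)·(0) + (-1.75)·(4) + (-0.75)·(-1) + (-1.75)·(-3)) / 3 = -1/3 = -0.3333
  S[U,W] = ((4.25)·(1.75) + (-1.75)·(-0.25) + (-0.75)·(-0.25) + (-1.75)·(-1.25)) / 3 = 10.25/3 = 3.4167
  S[V,V] = ((0)·(0) + (4)·(4) + (-1)·(-1) + (-3)·(-3)) / 3 = 26/3 = 8.6667
  S[V,W] = ((0)·(1.75) + (4)·(-0.25) + (-1)·(-0.25) + (-3)·(-1.25)) / 3 = 3/3 = 1
  S[W,W] = ((1.75)·(1.75) + (-0.25)·(-0.25) + (-0.25)·(-0.25) + (-1.25)·(-1.25)) / 3 = 4.75/3 = 1.5833

S is symmetric (S[j,i] = S[i,j]). Assembling:

S = [[8.25, -0.3333, 3.4167],
 [-0.3333, 8.6667, 1],
 [3.4167, 1, 1.5833]]


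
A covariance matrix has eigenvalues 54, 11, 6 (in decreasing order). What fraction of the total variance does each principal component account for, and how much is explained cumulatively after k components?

Step 1 — total variance = trace(Sigma) = Σ λ_i = 54 + 11 + 6 = 71.

Step 2 — fraction explained by component i = λ_i / Σ λ:
  PC1: 54/71 = 0.7606
  PC2: 11/71 = 0.1549
  PC3: 6/71 = 0.0845

Step 3 — cumulative fraction after k components = (λ_1 + ... + λ_k) / Σ λ:
  k = 1: 54/71 = 0.7606
  k = 2: (54 + 11)/71 = 65/71 = 0.9155
  k = 3: (54 + 11 + 6)/71 = 71/71 = 1

Summary (fraction, with percent):

explained: PC1 0.7606 (76.06%), PC2 0.1549 (15.49%), PC3 0.0845 (8.45%);  cumulative: 0.7606, 0.9155, 1


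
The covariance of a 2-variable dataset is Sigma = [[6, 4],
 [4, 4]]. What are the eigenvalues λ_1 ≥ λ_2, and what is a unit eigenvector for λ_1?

Step 1 — characteristic polynomial of 2×2 Sigma:
  det(Sigma - λI) = λ² - trace · λ + det = 0.
  trace = 6 + 4 = 10, det = 6·4 - (4)² = 8.
Step 2 — discriminant:
  Δ = trace² - 4·det = 100 - 32 = 68.
Step 3 — eigenvalues:
  λ = (trace ± √Δ)/2 = (10 ± 8.2462)/2,
  λ_1 = 9.1231,  λ_2 = 0.8769.

Step 4 — unit eigenvector for λ_1: solve (Sigma - λ_1 I)v = 0. First row:
  (6 - 9.1231)·v_x + (4)·v_y = 0, i.e. (-3.1231)·v_x + (4)·v_y = 0,
  so v ∝ (b, λ_1 - a) = (4, 3.1231) = u.
  ||u|| = √((4)² + (3.1231)²) = √(25.7538) ≈ 5.0748,
  v_1 = u/||u|| ≈ (0.7882, 0.6154) (||v_1|| = 1).

λ_1 = 9.1231,  λ_2 = 0.8769;  v_1 ≈ (0.7882, 0.6154)


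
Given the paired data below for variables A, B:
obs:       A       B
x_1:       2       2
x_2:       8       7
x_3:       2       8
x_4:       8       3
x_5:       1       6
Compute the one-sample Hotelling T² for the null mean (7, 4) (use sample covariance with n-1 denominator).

Step 1 — sample mean vector:
  mean(A) = (2 + 8 + 2 + 8 + 1) / 5 = 21/5 = 4.2
  mean(B) = (2 + 7 + 8 + 3 + 6) / 5 = 26/5 = 5.2
  x̄ = (4.2, 5.2),  deviation x̄ - mu_0 = (4.2, 5.2) - (7, 4) = (-2.8, 1.2).

Step 2 — sample covariance matrix, S[i,j] = (1/(n-1)) · Σ_k (x_{k,i} - mean_i) · (x_{k,j} - mean_j), divisor n-1 = 4:
  S[A,A] = ((-2.2)·(-2.2) + (3.8)·(3.8) + (-2.2)·(-2.2) + (3.8)·(3.8) + (-3.2)·(-3.2)) / 4 = 48.8/4 = 12.2
  S[A,B] = ((-2.2)·(-3.2) + (3.8)·(1.8) + (-2.2)·(2.8) + (3.8)·(-2.2) + (-3.2)·(0.8)) / 4 = -3.2/4 = -0.8
  S[B,B] = ((-3.2)·(-3.2) + (1.8)·(1.8) + (2.8)·(2.8) + (-2.2)·(-2.2) + (0.8)·(0.8)) / 4 = 26.8/4 = 6.7
  S = [[12.2, -0.8],
 [-0.8, 6.7]].

Step 3 — invert S. det(S) = 12.2·6.7 - (-0.8)² = 81.1.
  S^{-1} = (1/det) · [[d, -b], [-b, a]] = [[0.0826, 0.0099],
 [0.0099, 0.1504]].

Step 4 — quadratic form (x̄ - mu_0)^T · S^{-1} · (x̄ - mu_0):
  S^{-1} · (x̄ - mu_0) = (-0.2195, 0.1529),
  (x̄ - mu_0)^T · [...] = (-2.8)·(-0.2195) + (1.2)·(0.1529) = 0.798.

Step 5 — scale by n: T² = 5 · 0.798 = 3.9901.

T² ≈ 3.9901


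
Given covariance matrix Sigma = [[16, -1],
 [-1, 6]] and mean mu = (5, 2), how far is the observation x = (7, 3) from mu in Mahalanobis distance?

Step 1 — centre the observation: (x - mu) = (2, 1).

Step 2 — invert Sigma. det(Sigma) = 16·6 - (-1)² = 95.
  Sigma^{-1} = (1/det) · [[d, -b], [-b, a]] = [[0.0632, 0.0105],
 [0.0105, 0.1684]].

Step 3 — form the quadratic (x - mu)^T · Sigma^{-1} · (x - mu):
  Sigma^{-1} · (x - mu) = (0.1368, 0.1895).
  (x - mu)^T · [Sigma^{-1} · (x - mu)] = (2)·(0.1368) + (1)·(0.1895) = 0.4632.

Step 4 — take square root: d = √(0.4632) ≈ 0.6806.

d(x, mu) = √(0.4632) ≈ 0.6806


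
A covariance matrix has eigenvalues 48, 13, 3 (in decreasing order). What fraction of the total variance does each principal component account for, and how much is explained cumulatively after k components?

Step 1 — total variance = trace(Sigma) = Σ λ_i = 48 + 13 + 3 = 64.

Step 2 — fraction explained by component i = λ_i / Σ λ:
  PC1: 48/64 = 0.75
  PC2: 13/64 = 0.2031
  PC3: 3/64 = 0.0469

Step 3 — cumulative fraction after k components = (λ_1 + ... + λ_k) / Σ λ:
  k = 1: 48/64 = 0.75
  k = 2: (48 + 13)/64 = 61/64 = 0.9531
  k = 3: (48 + 13 + 3)/64 = 64/64 = 1

Summary (fraction, with percent):

explained: PC1 0.75 (75%), PC2 0.2031 (20.31%), PC3 0.0469 (4.69%);  cumulative: 0.75, 0.9531, 1


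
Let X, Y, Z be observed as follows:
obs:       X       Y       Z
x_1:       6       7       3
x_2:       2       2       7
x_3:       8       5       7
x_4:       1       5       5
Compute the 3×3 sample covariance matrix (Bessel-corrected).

Step 1 — column means:
  mean(X) = (6 + 2 + 8 + 1) / 4 = 17/4 = 4.25
  mean(Y) = (7 + 2 + 5 + 5) / 4 = 19/4 = 4.75
  mean(Z) = (3 + 7 + 7 + 5) / 4 = 22/4 = 5.5

Step 2 — sample covariance S[i,j] = (1/(n-1)) · Σ_k (x_{k,i} - mean_i) · (x_{k,j} - mean_j), with n-1 = 3.
  S[X,X] = ((1.75)·(1.75) + (-2.25)·(-2.25) + (3.75)·(3.75) + (-3.25)·(-3.25)) / 3 = 32.75/3 = 10.9167
  S[X,Y] = ((1.75)·(2.25) + (-2.25)·(-2.75) + (3.75)·(0.25) + (-3.25)·(0.25)) / 3 = 10.25/3 = 3.4167
  S[X,Z] = ((1.75)·(-2.5) + (-2.25)·(1.5) + (3.75)·(1.5) + (-3.25)·(-0.5)) / 3 = -0.5/3 = -0.1667
  S[Y,Y] = ((2.25)·(2.25) + (-2.75)·(-2.75) + (0.25)·(0.25) + (0.25)·(0.25)) / 3 = 12.75/3 = 4.25
  S[Y,Z] = ((2.25)·(-2.5) + (-2.75)·(1.5) + (0.25)·(1.5) + (0.25)·(-0.5)) / 3 = -9.5/3 = -3.1667
  S[Z,Z] = ((-2.5)·(-2.5) + (1.5)·(1.5) + (1.5)·(1.5) + (-0.5)·(-0.5)) / 3 = 11/3 = 3.6667

S is symmetric (S[j,i] = S[i,j]). Assembling:

S = [[10.9167, 3.4167, -0.1667],
 [3.4167, 4.25, -3.1667],
 [-0.1667, -3.1667, 3.6667]]


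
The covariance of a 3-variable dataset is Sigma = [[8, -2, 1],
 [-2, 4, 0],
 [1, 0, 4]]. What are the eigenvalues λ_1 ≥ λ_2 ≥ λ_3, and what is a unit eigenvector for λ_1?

Step 1 — characteristic polynomial p(λ) = det(λI - Sigma) = λ³ - tr·λ² + c_1·λ - det, where tr = trace, c_1 = sum of the principal 2×2 minors, det = det(Sigma):
  tr = 8 + 4 + 4 = 16,
  c_1 = (8·4 - (-2)²) + (8·4 - (1)²) + (4·4 - (0)²) = 28 + 31 + 16 = 75,
  det = 8·(4·4 - (0)²) - (-2)·((-2)·4 - (0)·(1)) + (1)·((-2)·(0) - 4·(1)) = 8·(16) - (-2)·(-8) + (1)·(-4) = 108.
  So p(λ) = λ³ - 16λ² + 75λ - 108.
Step 2 — look for an integer root (rational root theorem: any rational root is an integer divisor of 108). Testing λ = 3:
  p(3) = 27 - 144 + 225 - 108 = 0  ✓
  Dividing out (λ - 3): p(λ) = (λ - 3)(λ² - 13λ + 36).
Step 3 — remaining eigenvalues from the quadratic λ² - 13λ + 36 = 0:
  Δ = 13² - 4·36 = 169 - 144 = 25,  λ = (13 ± √25)/2 = (13 ± 5)/2 = 9 or 4.
  Sorted: λ_1 = 9,  λ_2 = 4,  λ_3 = 3  (check: sum = 16 = tr ✓).

Step 4 — unit eigenvector for λ_1 = 9: v spans the null space of (Sigma - λ_1 I), whose rows are
  r_1 = (-1, -2, 1),  r_2 = (-2, -5, 0),  r_3 = (1, 0, -5).
  v is orthogonal to every row, so take v ∝ r_1 × r_2 = ((-2)·(0) - (1)·(-5), (1)·(-2) - (-1)·(0), (-1)·(-5) - (-2)·(-2)) = (5, -2, 1).
  Let u = (5, -2, 1).
  ||u|| = √((5)² + (-2)² + (1)²) = √(30) ≈ 5.4772,  v_1 = u/||u|| ≈ (0.9129, -0.3651, 0.1826) (||v_1|| = 1).

λ_1 = 9,  λ_2 = 4,  λ_3 = 3;  v_1 ≈ (0.9129, -0.3651, 0.1826)


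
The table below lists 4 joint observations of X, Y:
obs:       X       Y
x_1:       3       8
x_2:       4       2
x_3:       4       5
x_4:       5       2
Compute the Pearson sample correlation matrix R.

Step 1 — column means:
  mean(X) = (3 + 4 + 4 + 5) / 4 = 16/4 = 4
  mean(Y) = (8 + 2 + 5 + 2) / 4 = 17/4 = 4.25

Step 2 — sample variances and covariances s[i,j] = (1/(n-1)) · Σ_k (x_{k,i} - mean_i) · (x_{k,j} - mean_j), with n-1 = 3:
  s[X,X] = ((-1)·(-1) + (0)·(0) + (0)·(0) + (1)·(1)) / 3 = 2/3 = 0.6667
  s[X,Y] = ((-1)·(3.75) + (0)·(-2.25) + (0)·(0.75) + (1)·(-2.25)) / 3 = -6/3 = -2
  s[Y,Y] = ((3.75)·(3.75) + (-2.25)·(-2.25) + (0.75)·(0.75) + (-2.25)·(-2.25)) / 3 = 24.75/3 = 8.25
  Sample standard deviations s_i = √(s[i,i]):
  s(X) = √(0.6667) = 0.8165
  s(Y) = √(8.25) = 2.8723

Step 3 — r_{ij} = s_{ij} / (s_i · s_j):
  r[X,X] = 1 (diagonal).
  r[X,Y] = -2 / (0.8165 · 2.8723) = -2 / 2.3452 = -0.8528
  r[Y,Y] = 1 (diagonal).

R is symmetric with unit diagonal. Assembling:

R = [[1, -0.8528],
 [-0.8528, 1]]


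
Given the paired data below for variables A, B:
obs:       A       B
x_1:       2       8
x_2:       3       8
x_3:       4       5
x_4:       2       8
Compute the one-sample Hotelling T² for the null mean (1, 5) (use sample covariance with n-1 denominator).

Step 1 — sample mean vector:
  mean(A) = (2 + 3 + 4 + 2) / 4 = 11/4 = 2.75
  mean(B) = (8 + 8 + 5 + 8) / 4 = 29/4 = 7.25
  x̄ = (2.75, 7.25),  deviation x̄ - mu_0 = (2.75, 7.25) - (1, 5) = (1.75, 2.25).

Step 2 — sample covariance matrix, S[i,j] = (1/(n-1)) · Σ_k (x_{k,i} - mean_i) · (x_{k,j} - mean_j), divisor n-1 = 3:
  S[A,A] = ((-0.75)·(-0.75) + (0.25)·(0.25) + (1.25)·(1.25) + (-0.75)·(-0.75)) / 3 = 2.75/3 = 0.9167
  S[A,B] = ((-0.75)·(0.75) + (0.25)·(0.75) + (1.25)·(-2.25) + (-0.75)·(0.75)) / 3 = -3.75/3 = -1.25
  S[B,B] = ((0.75)·(0.75) + (0.75)·(0.75) + (-2.25)·(-2.25) + (0.75)·(0.75)) / 3 = 6.75/3 = 2.25
  S = [[0.9167, -1.25],
 [-1.25, 2.25]].

Step 3 — invert S. det(S) = 0.9167·2.25 - (-1.25)² = 0.5.
  S^{-1} = (1/det) · [[d, -b], [-b, a]] = [[4.5, 2.5],
 [2.5, 1.8333]].

Step 4 — quadratic form (x̄ - mu_0)^T · S^{-1} · (x̄ - mu_0):
  S^{-1} · (x̄ - mu_0) = (13.5, 8.5),
  (x̄ - mu_0)^T · [...] = (1.75)·(13.5) + (2.25)·(8.5) = 42.75.

Step 5 — scale by n: T² = 4 · 42.75 = 171.

T² ≈ 171


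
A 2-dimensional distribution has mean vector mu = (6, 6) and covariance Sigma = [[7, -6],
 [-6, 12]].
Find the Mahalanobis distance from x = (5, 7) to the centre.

Step 1 — centre the observation: (x - mu) = (-1, 1).

Step 2 — invert Sigma. det(Sigma) = 7·12 - (-6)² = 48.
  Sigma^{-1} = (1/det) · [[d, -b], [-b, a]] = [[0.25, 0.125],
 [0.125, 0.1458]].

Step 3 — form the quadratic (x - mu)^T · Sigma^{-1} · (x - mu):
  Sigma^{-1} · (x - mu) = (-0.125, 0.0208).
  (x - mu)^T · [Sigma^{-1} · (x - mu)] = (-1)·(-0.125) + (1)·(0.0208) = 0.1458.

Step 4 — take square root: d = √(0.1458) ≈ 0.3819.

d(x, mu) = √(0.1458) ≈ 0.3819


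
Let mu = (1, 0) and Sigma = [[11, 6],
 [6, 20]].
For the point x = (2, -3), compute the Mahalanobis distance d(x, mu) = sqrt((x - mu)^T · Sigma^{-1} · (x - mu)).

Step 1 — centre the observation: (x - mu) = (1, -3).

Step 2 — invert Sigma. det(Sigma) = 11·20 - (6)² = 184.
  Sigma^{-1} = (1/det) · [[d, -b], [-b, a]] = [[0.1087, -0.0326],
 [-0.0326, 0.0598]].

Step 3 — form the quadratic (x - mu)^T · Sigma^{-1} · (x - mu):
  Sigma^{-1} · (x - mu) = (0.2065, -0.212).
  (x - mu)^T · [Sigma^{-1} · (x - mu)] = (1)·(0.2065) + (-3)·(-0.212) = 0.8424.

Step 4 — take square root: d = √(0.8424) ≈ 0.9178.

d(x, mu) = √(0.8424) ≈ 0.9178


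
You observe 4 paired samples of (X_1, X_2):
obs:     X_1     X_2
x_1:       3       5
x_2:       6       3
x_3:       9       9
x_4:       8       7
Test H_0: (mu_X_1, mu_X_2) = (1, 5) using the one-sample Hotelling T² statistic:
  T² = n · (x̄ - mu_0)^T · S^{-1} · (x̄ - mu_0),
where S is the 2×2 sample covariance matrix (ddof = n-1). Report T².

Step 1 — sample mean vector:
  mean(X_1) = (3 + 6 + 9 + 8) / 4 = 26/4 = 6.5
  mean(X_2) = (5 + 3 + 9 + 7) / 4 = 24/4 = 6
  x̄ = (6.5, 6),  deviation x̄ - mu_0 = (6.5, 6) - (1, 5) = (5.5, 1).

Step 2 — sample covariance matrix, S[i,j] = (1/(n-1)) · Σ_k (x_{k,i} - mean_i) · (x_{k,j} - mean_j), divisor n-1 = 3:
  S[X_1,X_1] = ((-3.5)·(-3.5) + (-0.5)·(-0.5) + (2.5)·(2.5) + (1.5)·(1.5)) / 3 = 21/3 = 7
  S[X_1,X_2] = ((-3.5)·(-1) + (-0.5)·(-3) + (2.5)·(3) + (1.5)·(1)) / 3 = 14/3 = 4.6667
  S[X_2,X_2] = ((-1)·(-1) + (-3)·(-3) + (3)·(3) + (1)·(1)) / 3 = 20/3 = 6.6667
  S = [[7, 4.6667],
 [4.6667, 6.6667]].

Step 3 — invert S. det(S) = 7·6.6667 - (4.6667)² = 24.8889.
  S^{-1} = (1/det) · [[d, -b], [-b, a]] = [[0.2679, -0.1875],
 [-0.1875, 0.2812]].

Step 4 — quadratic form (x̄ - mu_0)^T · S^{-1} · (x̄ - mu_0):
  S^{-1} · (x̄ - mu_0) = (1.2857, -0.75),
  (x̄ - mu_0)^T · [...] = (5.5)·(1.2857) + (1)·(-0.75) = 6.3214.

Step 5 — scale by n: T² = 4 · 6.3214 = 25.2857.

T² ≈ 25.2857


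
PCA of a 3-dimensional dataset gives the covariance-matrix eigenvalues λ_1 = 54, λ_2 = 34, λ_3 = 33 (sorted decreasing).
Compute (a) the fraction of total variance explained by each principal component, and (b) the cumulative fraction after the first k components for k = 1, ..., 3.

Step 1 — total variance = trace(Sigma) = Σ λ_i = 54 + 34 + 33 = 121.

Step 2 — fraction explained by component i = λ_i / Σ λ:
  PC1: 54/121 = 0.4463
  PC2: 34/121 = 0.281
  PC3: 33/121 = 0.2727

Step 3 — cumulative fraction after k components = (λ_1 + ... + λ_k) / Σ λ:
  k = 1: 54/121 = 0.4463
  k = 2: (54 + 34)/121 = 88/121 = 0.7273
  k = 3: (54 + 34 + 33)/121 = 121/121 = 1

Summary (fraction, with percent):

explained: PC1 0.4463 (44.63%), PC2 0.281 (28.1%), PC3 0.2727 (27.27%);  cumulative: 0.4463, 0.7273, 1


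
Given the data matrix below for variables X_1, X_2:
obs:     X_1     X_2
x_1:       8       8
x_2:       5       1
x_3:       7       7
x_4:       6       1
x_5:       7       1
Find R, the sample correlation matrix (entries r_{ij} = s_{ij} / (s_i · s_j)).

Step 1 — column means:
  mean(X_1) = (8 + 5 + 7 + 6 + 7) / 5 = 33/5 = 6.6
  mean(X_2) = (8 + 1 + 7 + 1 + 1) / 5 = 18/5 = 3.6

Step 2 — sample variances and covariances s[i,j] = (1/(n-1)) · Σ_k (x_{k,i} - mean_i) · (x_{k,j} - mean_j), with n-1 = 4:
  s[X_1,X_1] = ((1.4)·(1.4) + (-1.6)·(-1.6) + (0.4)·(0.4) + (-0.6)·(-0.6) + (0.4)·(0.4)) / 4 = 5.2/4 = 1.3
  s[X_1,X_2] = ((1.4)·(4.4) + (-1.6)·(-2.6) + (0.4)·(3.4) + (-0.6)·(-2.6) + (0.4)·(-2.6)) / 4 = 12.2/4 = 3.05
  s[X_2,X_2] = ((4.4)·(4.4) + (-2.6)·(-2.6) + (3.4)·(3.4) + (-2.6)·(-2.6) + (-2.6)·(-2.6)) / 4 = 51.2/4 = 12.8
  Sample standard deviations s_i = √(s[i,i]):
  s(X_1) = √(1.3) = 1.1402
  s(X_2) = √(12.8) = 3.5777

Step 3 — r_{ij} = s_{ij} / (s_i · s_j):
  r[X_1,X_1] = 1 (diagonal).
  r[X_1,X_2] = 3.05 / (1.1402 · 3.5777) = 3.05 / 4.0792 = 0.7477
  r[X_2,X_2] = 1 (diagonal).

R is symmetric with unit diagonal. Assembling:

R = [[1, 0.7477],
 [0.7477, 1]]


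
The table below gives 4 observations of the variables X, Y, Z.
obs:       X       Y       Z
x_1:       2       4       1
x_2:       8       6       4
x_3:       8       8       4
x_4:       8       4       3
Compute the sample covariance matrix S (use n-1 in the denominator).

Step 1 — column means:
  mean(X) = (2 + 8 + 8 + 8) / 4 = 26/4 = 6.5
  mean(Y) = (4 + 6 + 8 + 4) / 4 = 22/4 = 5.5
  mean(Z) = (1 + 4 + 4 + 3) / 4 = 12/4 = 3

Step 2 — sample covariance S[i,j] = (1/(n-1)) · Σ_k (x_{k,i} - mean_i) · (x_{k,j} - mean_j), with n-1 = 3.
  S[X,X] = ((-4.5)·(-4.5) + (1.5)·(1.5) + (1.5)·(1.5) + (1.5)·(1.5)) / 3 = 27/3 = 9
  S[X,Y] = ((-4.5)·(-1.5) + (1.5)·(0.5) + (1.5)·(2.5) + (1.5)·(-1.5)) / 3 = 9/3 = 3
  S[X,Z] = ((-4.5)·(-2) + (1.5)·(1) + (1.5)·(1) + (1.5)·(0)) / 3 = 12/3 = 4
  S[Y,Y] = ((-1.5)·(-1.5) + (0.5)·(0.5) + (2.5)·(2.5) + (-1.5)·(-1.5)) / 3 = 11/3 = 3.6667
  S[Y,Z] = ((-1.5)·(-2) + (0.5)·(1) + (2.5)·(1) + (-1.5)·(0)) / 3 = 6/3 = 2
  S[Z,Z] = ((-2)·(-2) + (1)·(1) + (1)·(1) + (0)·(0)) / 3 = 6/3 = 2

S is symmetric (S[j,i] = S[i,j]). Assembling:

S = [[9, 3, 4],
 [3, 3.6667, 2],
 [4, 2, 2]]


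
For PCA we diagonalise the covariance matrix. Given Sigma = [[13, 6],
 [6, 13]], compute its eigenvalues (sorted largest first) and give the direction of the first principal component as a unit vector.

Step 1 — characteristic polynomial of 2×2 Sigma:
  det(Sigma - λI) = λ² - trace · λ + det = 0.
  trace = 13 + 13 = 26, det = 13·13 - (6)² = 133.
Step 2 — discriminant:
  Δ = trace² - 4·det = 676 - 532 = 144.
Step 3 — eigenvalues:
  λ = (trace ± √Δ)/2 = (26 ± 12)/2,
  λ_1 = 19,  λ_2 = 7.

Step 4 — unit eigenvector for λ_1: solve (Sigma - λ_1 I)v = 0. First row:
  (13 - 19)·v_x + (6)·v_y = 0, i.e. (-6)·v_x + (6)·v_y = 0,
  so v ∝ (b, λ_1 - a) = (6, 6) = u.
  ||u|| = √((6)² + (6)²) = √(72) ≈ 8.4853,
  v_1 = u/||u|| ≈ (0.7071, 0.7071) (||v_1|| = 1).

λ_1 = 19,  λ_2 = 7;  v_1 ≈ (0.7071, 0.7071)


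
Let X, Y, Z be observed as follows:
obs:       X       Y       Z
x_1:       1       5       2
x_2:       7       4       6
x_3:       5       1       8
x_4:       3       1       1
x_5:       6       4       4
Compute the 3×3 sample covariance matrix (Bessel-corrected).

Step 1 — column means:
  mean(X) = (1 + 7 + 5 + 3 + 6) / 5 = 22/5 = 4.4
  mean(Y) = (5 + 4 + 1 + 1 + 4) / 5 = 15/5 = 3
  mean(Z) = (2 + 6 + 8 + 1 + 4) / 5 = 21/5 = 4.2

Step 2 — sample covariance S[i,j] = (1/(n-1)) · Σ_k (x_{k,i} - mean_i) · (x_{k,j} - mean_j), with n-1 = 4.
  S[X,X] = ((-3.4)·(-3.4) + (2.6)·(2.6) + (0.6)·(0.6) + (-1.4)·(-1.4) + (1.6)·(1.6)) / 4 = 23.2/4 = 5.8
  S[X,Y] = ((-3.4)·(2) + (2.6)·(1) + (0.6)·(-2) + (-1.4)·(-2) + (1.6)·(1)) / 4 = -1/4 = -0.25
  S[X,Z] = ((-3.4)·(-2.2) + (2.6)·(1.8) + (0.6)·(3.8) + (-1.4)·(-3.2) + (1.6)·(-0.2)) / 4 = 18.6/4 = 4.65
  S[Y,Y] = ((2)·(2) + (1)·(1) + (-2)·(-2) + (-2)·(-2) + (1)·(1)) / 4 = 14/4 = 3.5
  S[Y,Z] = ((2)·(-2.2) + (1)·(1.8) + (-2)·(3.8) + (-2)·(-3.2) + (1)·(-0.2)) / 4 = -4/4 = -1
  S[Z,Z] = ((-2.2)·(-2.2) + (1.8)·(1.8) + (3.8)·(3.8) + (-3.2)·(-3.2) + (-0.2)·(-0.2)) / 4 = 32.8/4 = 8.2

S is symmetric (S[j,i] = S[i,j]). Assembling:

S = [[5.8, -0.25, 4.65],
 [-0.25, 3.5, -1],
 [4.65, -1, 8.2]]


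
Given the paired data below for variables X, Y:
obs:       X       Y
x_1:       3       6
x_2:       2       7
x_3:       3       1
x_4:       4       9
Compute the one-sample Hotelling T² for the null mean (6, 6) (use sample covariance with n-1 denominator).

Step 1 — sample mean vector:
  mean(X) = (3 + 2 + 3 + 4) / 4 = 12/4 = 3
  mean(Y) = (6 + 7 + 1 + 9) / 4 = 23/4 = 5.75
  x̄ = (3, 5.75),  deviation x̄ - mu_0 = (3, 5.75) - (6, 6) = (-3, -0.25).

Step 2 — sample covariance matrix, S[i,j] = (1/(n-1)) · Σ_k (x_{k,i} - mean_i) · (x_{k,j} - mean_j), divisor n-1 = 3:
  S[X,X] = ((0)·(0) + (-1)·(-1) + (0)·(0) + (1)·(1)) / 3 = 2/3 = 0.6667
  S[X,Y] = ((0)·(0.25) + (-1)·(1.25) + (0)·(-4.75) + (1)·(3.25)) / 3 = 2/3 = 0.6667
  S[Y,Y] = ((0.25)·(0.25) + (1.25)·(1.25) + (-4.75)·(-4.75) + (3.25)·(3.25)) / 3 = 34.75/3 = 11.5833
  S = [[0.6667, 0.6667],
 [0.6667, 11.5833]].

Step 3 — invert S. det(S) = 0.6667·11.5833 - (0.6667)² = 7.2778.
  S^{-1} = (1/det) · [[d, -b], [-b, a]] = [[1.5916, -0.0916],
 [-0.0916, 0.0916]].

Step 4 — quadratic form (x̄ - mu_0)^T · S^{-1} · (x̄ - mu_0):
  S^{-1} · (x̄ - mu_0) = (-4.7519, 0.2519),
  (x̄ - mu_0)^T · [...] = (-3)·(-4.7519) + (-0.25)·(0.2519) = 14.1927.

Step 5 — scale by n: T² = 4 · 14.1927 = 56.771.

T² ≈ 56.771


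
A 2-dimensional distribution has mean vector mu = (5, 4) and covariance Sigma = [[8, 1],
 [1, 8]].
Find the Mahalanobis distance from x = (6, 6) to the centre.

Step 1 — centre the observation: (x - mu) = (1, 2).

Step 2 — invert Sigma. det(Sigma) = 8·8 - (1)² = 63.
  Sigma^{-1} = (1/det) · [[d, -b], [-b, a]] = [[0.127, -0.0159],
 [-0.0159, 0.127]].

Step 3 — form the quadratic (x - mu)^T · Sigma^{-1} · (x - mu):
  Sigma^{-1} · (x - mu) = (0.0952, 0.2381).
  (x - mu)^T · [Sigma^{-1} · (x - mu)] = (1)·(0.0952) + (2)·(0.2381) = 0.5714.

Step 4 — take square root: d = √(0.5714) ≈ 0.7559.

d(x, mu) = √(0.5714) ≈ 0.7559


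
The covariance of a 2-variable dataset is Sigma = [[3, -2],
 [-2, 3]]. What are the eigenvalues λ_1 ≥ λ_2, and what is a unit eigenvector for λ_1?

Step 1 — characteristic polynomial of 2×2 Sigma:
  det(Sigma - λI) = λ² - trace · λ + det = 0.
  trace = 3 + 3 = 6, det = 3·3 - (-2)² = 5.
Step 2 — discriminant:
  Δ = trace² - 4·det = 36 - 20 = 16.
Step 3 — eigenvalues:
  λ = (trace ± √Δ)/2 = (6 ± 4)/2,
  λ_1 = 5,  λ_2 = 1.

Step 4 — unit eigenvector for λ_1: solve (Sigma - λ_1 I)v = 0. First row:
  (3 - 5)·v_x + (-2)·v_y = 0, i.e. (-2)·v_x + (-2)·v_y = 0,
  so v ∝ (b, λ_1 - a) = (-2, 2); multiply by -1 so the first entry is positive: u = (2, -2).
  ||u|| = √((2)² + (-2)²) = √(8) ≈ 2.8284,
  v_1 = u/||u|| ≈ (0.7071, -0.7071) (||v_1|| = 1).

λ_1 = 5,  λ_2 = 1;  v_1 ≈ (0.7071, -0.7071)


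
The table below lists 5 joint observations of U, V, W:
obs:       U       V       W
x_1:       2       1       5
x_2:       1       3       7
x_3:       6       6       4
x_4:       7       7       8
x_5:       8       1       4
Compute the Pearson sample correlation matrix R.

Step 1 — column means:
  mean(U) = (2 + 1 + 6 + 7 + 8) / 5 = 24/5 = 4.8
  mean(V) = (1 + 3 + 6 + 7 + 1) / 5 = 18/5 = 3.6
  mean(W) = (5 + 7 + 4 + 8 + 4) / 5 = 28/5 = 5.6

Step 2 — sample variances and covariances s[i,j] = (1/(n-1)) · Σ_k (x_{k,i} - mean_i) · (x_{k,j} - mean_j), with n-1 = 4:
  s[U,U] = ((-2.8)·(-2.8) + (-3.8)·(-3.8) + (1.2)·(1.2) + (2.2)·(2.2) + (3.2)·(3.2)) / 4 = 38.8/4 = 9.7
  s[U,V] = ((-2.8)·(-2.6) + (-3.8)·(-0.6) + (1.2)·(2.4) + (2.2)·(3.4) + (3.2)·(-2.6)) / 4 = 11.6/4 = 2.9
  s[U,W] = ((-2.8)·(-0.6) + (-3.8)·(1.4) + (1.2)·(-1.6) + (2.2)·(2.4) + (3.2)·(-1.6)) / 4 = -5.4/4 = -1.35
  s[V,V] = ((-2.6)·(-2.6) + (-0.6)·(-0.6) + (2.4)·(2.4) + (3.4)·(3.4) + (-2.6)·(-2.6)) / 4 = 31.2/4 = 7.8
  s[V,W] = ((-2.6)·(-0.6) + (-0.6)·(1.4) + (2.4)·(-1.6) + (3.4)·(2.4) + (-2.6)·(-1.6)) / 4 = 9.2/4 = 2.3
  s[W,W] = ((-0.6)·(-0.6) + (1.4)·(1.4) + (-1.6)·(-1.6) + (2.4)·(2.4) + (-1.6)·(-1.6)) / 4 = 13.2/4 = 3.3
  Sample standard deviations s_i = √(s[i,i]):
  s(U) = √(9.7) = 3.1145
  s(V) = √(7.8) = 2.7928
  s(W) = √(3.3) = 1.8166

Step 3 — r_{ij} = s_{ij} / (s_i · s_j):
  r[U,U] = 1 (diagonal).
  r[U,V] = 2.9 / (3.1145 · 2.7928) = 2.9 / 8.6983 = 0.3334
  r[U,W] = -1.35 / (3.1145 · 1.8166) = -1.35 / 5.6577 = -0.2386
  r[V,V] = 1 (diagonal).
  r[V,W] = 2.3 / (2.7928 · 1.8166) = 2.3 / 5.0735 = 0.4533
  r[W,W] = 1 (diagonal).

R is symmetric with unit diagonal. Assembling:

R = [[1, 0.3334, -0.2386],
 [0.3334, 1, 0.4533],
 [-0.2386, 0.4533, 1]]


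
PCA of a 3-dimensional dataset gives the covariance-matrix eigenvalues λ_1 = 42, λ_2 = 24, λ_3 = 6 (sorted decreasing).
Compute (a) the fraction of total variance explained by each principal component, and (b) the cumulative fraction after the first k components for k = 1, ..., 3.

Step 1 — total variance = trace(Sigma) = Σ λ_i = 42 + 24 + 6 = 72.

Step 2 — fraction explained by component i = λ_i / Σ λ:
  PC1: 42/72 = 0.5833
  PC2: 24/72 = 0.3333
  PC3: 6/72 = 0.0833

Step 3 — cumulative fraction after k components = (λ_1 + ... + λ_k) / Σ λ:
  k = 1: 42/72 = 0.5833
  k = 2: (42 + 24)/72 = 66/72 = 0.9167
  k = 3: (42 + 24 + 6)/72 = 72/72 = 1

Summary (fraction, with percent):

explained: PC1 0.5833 (58.33%), PC2 0.3333 (33.33%), PC3 0.0833 (8.33%);  cumulative: 0.5833, 0.9167, 1


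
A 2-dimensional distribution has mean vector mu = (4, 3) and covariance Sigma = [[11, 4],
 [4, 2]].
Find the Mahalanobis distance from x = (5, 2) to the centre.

Step 1 — centre the observation: (x - mu) = (1, -1).

Step 2 — invert Sigma. det(Sigma) = 11·2 - (4)² = 6.
  Sigma^{-1} = (1/det) · [[d, -b], [-b, a]] = [[0.3333, -0.6667],
 [-0.6667, 1.8333]].

Step 3 — form the quadratic (x - mu)^T · Sigma^{-1} · (x - mu):
  Sigma^{-1} · (x - mu) = (1, -2.5).
  (x - mu)^T · [Sigma^{-1} · (x - mu)] = (1)·(1) + (-1)·(-2.5) = 3.5.

Step 4 — take square root: d = √(3.5) ≈ 1.8708.

d(x, mu) = √(3.5) ≈ 1.8708


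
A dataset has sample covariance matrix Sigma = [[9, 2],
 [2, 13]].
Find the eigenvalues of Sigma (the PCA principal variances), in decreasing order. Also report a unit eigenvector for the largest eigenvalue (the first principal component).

Step 1 — characteristic polynomial of 2×2 Sigma:
  det(Sigma - λI) = λ² - trace · λ + det = 0.
  trace = 9 + 13 = 22, det = 9·13 - (2)² = 113.
Step 2 — discriminant:
  Δ = trace² - 4·det = 484 - 452 = 32.
Step 3 — eigenvalues:
  λ = (trace ± √Δ)/2 = (22 ± 5.6569)/2,
  λ_1 = 13.8284,  λ_2 = 8.1716.

Step 4 — unit eigenvector for λ_1: solve (Sigma - λ_1 I)v = 0. First row:
  (9 - 13.8284)·v_x + (2)·v_y = 0, i.e. (-4.8284)·v_x + (2)·v_y = 0,
  so v ∝ (b, λ_1 - a) = (2, 4.8284) = u.
  ||u|| = √((2)² + (4.8284)²) = √(27.3137) ≈ 5.2263,
  v_1 = u/||u|| ≈ (0.3827, 0.9239) (||v_1|| = 1).

λ_1 = 13.8284,  λ_2 = 8.1716;  v_1 ≈ (0.3827, 0.9239)


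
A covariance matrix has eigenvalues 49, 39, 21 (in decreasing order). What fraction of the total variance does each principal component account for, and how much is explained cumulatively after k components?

Step 1 — total variance = trace(Sigma) = Σ λ_i = 49 + 39 + 21 = 109.

Step 2 — fraction explained by component i = λ_i / Σ λ:
  PC1: 49/109 = 0.4495
  PC2: 39/109 = 0.3578
  PC3: 21/109 = 0.1927

Step 3 — cumulative fraction after k components = (λ_1 + ... + λ_k) / Σ λ:
  k = 1: 49/109 = 0.4495
  k = 2: (49 + 39)/109 = 88/109 = 0.8073
  k = 3: (49 + 39 + 21)/109 = 109/109 = 1

Summary (fraction, with percent):

explained: PC1 0.4495 (44.95%), PC2 0.3578 (35.78%), PC3 0.1927 (19.27%);  cumulative: 0.4495, 0.8073, 1


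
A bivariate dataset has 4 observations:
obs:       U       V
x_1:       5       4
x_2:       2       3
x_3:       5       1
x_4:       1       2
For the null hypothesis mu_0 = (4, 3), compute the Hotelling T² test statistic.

Step 1 — sample mean vector:
  mean(U) = (5 + 2 + 5 + 1) / 4 = 13/4 = 3.25
  mean(V) = (4 + 3 + 1 + 2) / 4 = 10/4 = 2.5
  x̄ = (3.25, 2.5),  deviation x̄ - mu_0 = (3.25, 2.5) - (4, 3) = (-0.75, -0.5).

Step 2 — sample covariance matrix, S[i,j] = (1/(n-1)) · Σ_k (x_{k,i} - mean_i) · (x_{k,j} - mean_j), divisor n-1 = 3:
  S[U,U] = ((1.75)·(1.75) + (-1.25)·(-1.25) + (1.75)·(1.75) + (-2.25)·(-2.25)) / 3 = 12.75/3 = 4.25
  S[U,V] = ((1.75)·(1.5) + (-1.25)·(0.5) + (1.75)·(-1.5) + (-2.25)·(-0.5)) / 3 = 0.5/3 = 0.1667
  S[V,V] = ((1.5)·(1.5) + (0.5)·(0.5) + (-1.5)·(-1.5) + (-0.5)·(-0.5)) / 3 = 5/3 = 1.6667
  S = [[4.25, 0.1667],
 [0.1667, 1.6667]].

Step 3 — invert S. det(S) = 4.25·1.6667 - (0.1667)² = 7.0556.
  S^{-1} = (1/det) · [[d, -b], [-b, a]] = [[0.2362, -0.0236],
 [-0.0236, 0.6024]].

Step 4 — quadratic form (x̄ - mu_0)^T · S^{-1} · (x̄ - mu_0):
  S^{-1} · (x̄ - mu_0) = (-0.1654, -0.2835),
  (x̄ - mu_0)^T · [...] = (-0.75)·(-0.1654) + (-0.5)·(-0.2835) = 0.2657.

Step 5 — scale by n: T² = 4 · 0.2657 = 1.063.

T² ≈ 1.063


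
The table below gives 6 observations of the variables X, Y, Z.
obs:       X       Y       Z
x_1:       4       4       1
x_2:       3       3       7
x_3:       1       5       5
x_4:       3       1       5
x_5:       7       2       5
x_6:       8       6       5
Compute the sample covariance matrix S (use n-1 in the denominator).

Step 1 — column means:
  mean(X) = (4 + 3 + 1 + 3 + 7 + 8) / 6 = 26/6 = 4.3333
  mean(Y) = (4 + 3 + 5 + 1 + 2 + 6) / 6 = 21/6 = 3.5
  mean(Z) = (1 + 7 + 5 + 5 + 5 + 5) / 6 = 28/6 = 4.6667

Step 2 — sample covariance S[i,j] = (1/(n-1)) · Σ_k (x_{k,i} - mean_i) · (x_{k,j} - mean_j), with n-1 = 5.
  S[X,X] = ((-0.3333)·(-0.3333) + (-1.3333)·(-1.3333) + (-3.3333)·(-3.3333) + (-1.3333)·(-1.3333) + (2.6667)·(2.6667) + (3.6667)·(3.6667)) / 5 = 35.3333/5 = 7.0667
  S[X,Y] = ((-0.3333)·(0.5) + (-1.3333)·(-0.5) + (-3.3333)·(1.5) + (-1.3333)·(-2.5) + (2.6667)·(-1.5) + (3.6667)·(2.5)) / 5 = 4/5 = 0.8
  S[X,Z] = ((-0.3333)·(-3.6667) + (-1.3333)·(2.3333) + (-3.3333)·(0.3333) + (-1.3333)·(0.3333) + (2.6667)·(0.3333) + (3.6667)·(0.3333)) / 5 = -1.3333/5 = -0.2667
  S[Y,Y] = ((0.5)·(0.5) + (-0.5)·(-0.5) + (1.5)·(1.5) + (-2.5)·(-2.5) + (-1.5)·(-1.5) + (2.5)·(2.5)) / 5 = 17.5/5 = 3.5
  S[Y,Z] = ((0.5)·(-3.6667) + (-0.5)·(2.3333) + (1.5)·(0.3333) + (-2.5)·(0.3333) + (-1.5)·(0.3333) + (2.5)·(0.3333)) / 5 = -3/5 = -0.6
  S[Z,Z] = ((-3.6667)·(-3.6667) + (2.3333)·(2.3333) + (0.3333)·(0.3333) + (0.3333)·(0.3333) + (0.3333)·(0.3333) + (0.3333)·(0.3333)) / 5 = 19.3333/5 = 3.8667

S is symmetric (S[j,i] = S[i,j]). Assembling:

S = [[7.0667, 0.8, -0.2667],
 [0.8, 3.5, -0.6],
 [-0.2667, -0.6, 3.8667]]


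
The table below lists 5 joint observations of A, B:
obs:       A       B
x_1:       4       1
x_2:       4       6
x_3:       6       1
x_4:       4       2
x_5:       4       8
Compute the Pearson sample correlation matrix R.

Step 1 — column means:
  mean(A) = (4 + 4 + 6 + 4 + 4) / 5 = 22/5 = 4.4
  mean(B) = (1 + 6 + 1 + 2 + 8) / 5 = 18/5 = 3.6

Step 2 — sample variances and covariances s[i,j] = (1/(n-1)) · Σ_k (x_{k,i} - mean_i) · (x_{k,j} - mean_j), with n-1 = 4:
  s[A,A] = ((-0.4)·(-0.4) + (-0.4)·(-0.4) + (1.6)·(1.6) + (-0.4)·(-0.4) + (-0.4)·(-0.4)) / 4 = 3.2/4 = 0.8
  s[A,B] = ((-0.4)·(-2.6) + (-0.4)·(2.4) + (1.6)·(-2.6) + (-0.4)·(-1.6) + (-0.4)·(4.4)) / 4 = -5.2/4 = -1.3
  s[B,B] = ((-2.6)·(-2.6) + (2.4)·(2.4) + (-2.6)·(-2.6) + (-1.6)·(-1.6) + (4.4)·(4.4)) / 4 = 41.2/4 = 10.3
  Sample standard deviations s_i = √(s[i,i]):
  s(A) = √(0.8) = 0.8944
  s(B) = √(10.3) = 3.2094

Step 3 — r_{ij} = s_{ij} / (s_i · s_j):
  r[A,A] = 1 (diagonal).
  r[A,B] = -1.3 / (0.8944 · 3.2094) = -1.3 / 2.8705 = -0.4529
  r[B,B] = 1 (diagonal).

R is symmetric with unit diagonal. Assembling:

R = [[1, -0.4529],
 [-0.4529, 1]]


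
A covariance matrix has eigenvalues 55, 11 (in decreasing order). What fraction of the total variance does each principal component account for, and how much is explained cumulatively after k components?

Step 1 — total variance = trace(Sigma) = Σ λ_i = 55 + 11 = 66.

Step 2 — fraction explained by component i = λ_i / Σ λ:
  PC1: 55/66 = 0.8333
  PC2: 11/66 = 0.1667

Step 3 — cumulative fraction after k components = (λ_1 + ... + λ_k) / Σ λ:
  k = 1: 55/66 = 0.8333
  k = 2: (55 + 11)/66 = 66/66 = 1

Summary (fraction, with percent):

explained: PC1 0.8333 (83.33%), PC2 0.1667 (16.67%);  cumulative: 0.8333, 1


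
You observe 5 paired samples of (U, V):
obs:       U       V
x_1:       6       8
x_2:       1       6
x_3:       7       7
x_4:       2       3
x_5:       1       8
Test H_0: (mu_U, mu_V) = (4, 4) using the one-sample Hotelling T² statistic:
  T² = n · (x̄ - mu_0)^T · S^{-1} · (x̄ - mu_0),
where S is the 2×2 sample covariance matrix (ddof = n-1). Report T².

Step 1 — sample mean vector:
  mean(U) = (6 + 1 + 7 + 2 + 1) / 5 = 17/5 = 3.4
  mean(V) = (8 + 6 + 7 + 3 + 8) / 5 = 32/5 = 6.4
  x̄ = (3.4, 6.4),  deviation x̄ - mu_0 = (3.4, 6.4) - (4, 4) = (-0.6, 2.4).

Step 2 — sample covariance matrix, S[i,j] = (1/(n-1)) · Σ_k (x_{k,i} - mean_i) · (x_{k,j} - mean_j), divisor n-1 = 4:
  S[U,U] = ((2.6)·(2.6) + (-2.4)·(-2.4) + (3.6)·(3.6) + (-1.4)·(-1.4) + (-2.4)·(-2.4)) / 4 = 33.2/4 = 8.3
  S[U,V] = ((2.6)·(1.6) + (-2.4)·(-0.4) + (3.6)·(0.6) + (-1.4)·(-3.4) + (-2.4)·(1.6)) / 4 = 8.2/4 = 2.05
  S[V,V] = ((1.6)·(1.6) + (-0.4)·(-0.4) + (0.6)·(0.6) + (-3.4)·(-3.4) + (1.6)·(1.6)) / 4 = 17.2/4 = 4.3
  S = [[8.3, 2.05],
 [2.05, 4.3]].

Step 3 — invert S. det(S) = 8.3·4.3 - (2.05)² = 31.4875.
  S^{-1} = (1/det) · [[d, -b], [-b, a]] = [[0.1366, -0.0651],
 [-0.0651, 0.2636]].

Step 4 — quadratic form (x̄ - mu_0)^T · S^{-1} · (x̄ - mu_0):
  S^{-1} · (x̄ - mu_0) = (-0.2382, 0.6717),
  (x̄ - mu_0)^T · [...] = (-0.6)·(-0.2382) + (2.4)·(0.6717) = 1.755.

Step 5 — scale by n: T² = 5 · 1.755 = 8.7749.

T² ≈ 8.7749


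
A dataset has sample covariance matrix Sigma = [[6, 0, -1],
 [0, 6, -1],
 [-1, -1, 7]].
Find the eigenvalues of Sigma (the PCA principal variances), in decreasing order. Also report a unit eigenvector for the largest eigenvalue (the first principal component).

Step 1 — characteristic polynomial p(λ) = det(λI - Sigma) = λ³ - tr·λ² + c_1·λ - det, where tr = trace, c_1 = sum of the principal 2×2 minors, det = det(Sigma):
  tr = 6 + 6 + 7 = 19,
  c_1 = (6·6 - (0)²) + (6·7 - (-1)²) + (6·7 - (-1)²) = 36 + 41 + 41 = 118,
  det = 6·(6·7 - (-1)²) - (0)·((0)·7 - (-1)·(-1)) + (-1)·((0)·(-1) - 6·(-1)) = 6·(41) - (0)·(-1) + (-1)·(6) = 240.
  So p(λ) = λ³ - 19λ² + 118λ - 240.
Step 2 — look for an integer root (rational root theorem: any rational root is an integer divisor of 240). Testing λ = 5:
  p(5) = 125 - 475 + 590 - 240 = 0  ✓
  Dividing out (λ - 5): p(λ) = (λ - 5)(λ² - 14λ + 48).
Step 3 — remaining eigenvalues from the quadratic λ² - 14λ + 48 = 0:
  Δ = 14² - 4·48 = 196 - 192 = 4,  λ = (14 ± √4)/2 = (14 ± 2)/2 = 8 or 6.
  Sorted: λ_1 = 8,  λ_2 = 6,  λ_3 = 5  (check: sum = 19 = tr ✓).

Step 4 — unit eigenvector for λ_1 = 8: v spans the null space of (Sigma - λ_1 I), whose rows are
  r_1 = (-2, 0, -1),  r_2 = (0, -2, -1),  r_3 = (-1, -1, -1).
  v is orthogonal to every row, so take v ∝ r_1 × r_2 = ((0)·(-1) - (-1)·(-2), (-1)·(0) - (-2)·(-1), (-2)·(-2) - (0)·(0)) = (-2, -2, 4).
  Rescale (divide by 2; multiply by -1 so the first nonzero entry is positive): u = (1, 1, -2).
  ||u|| = √((1)² + (1)² + (-2)²) = √(6) ≈ 2.4495,  v_1 = u/||u|| ≈ (0.4082, 0.4082, -0.8165) (||v_1|| = 1).

λ_1 = 8,  λ_2 = 6,  λ_3 = 5;  v_1 ≈ (0.4082, 0.4082, -0.8165)


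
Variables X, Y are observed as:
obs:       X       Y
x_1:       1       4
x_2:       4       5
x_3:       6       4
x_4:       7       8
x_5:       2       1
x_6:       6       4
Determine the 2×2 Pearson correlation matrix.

Step 1 — column means:
  mean(X) = (1 + 4 + 6 + 7 + 2 + 6) / 6 = 26/6 = 4.3333
  mean(Y) = (4 + 5 + 4 + 8 + 1 + 4) / 6 = 26/6 = 4.3333

Step 2 — sample variances and covariances s[i,j] = (1/(n-1)) · Σ_k (x_{k,i} - mean_i) · (x_{k,j} - mean_j), with n-1 = 5:
  s[X,X] = ((-3.3333)·(-3.3333) + (-0.3333)·(-0.3333) + (1.6667)·(1.6667) + (2.6667)·(2.6667) + (-2.3333)·(-2.3333) + (1.6667)·(1.6667)) / 5 = 29.3333/5 = 5.8667
  s[X,Y] = ((-3.3333)·(-0.3333) + (-0.3333)·(0.6667) + (1.6667)·(-0.3333) + (2.6667)·(3.6667) + (-2.3333)·(-3.3333) + (1.6667)·(-0.3333)) / 5 = 17.3333/5 = 3.4667
  s[Y,Y] = ((-0.3333)·(-0.3333) + (0.6667)·(0.6667) + (-0.3333)·(-0.3333) + (3.6667)·(3.6667) + (-3.3333)·(-3.3333) + (-0.3333)·(-0.3333)) / 5 = 25.3333/5 = 5.0667
  Sample standard deviations s_i = √(s[i,i]):
  s(X) = √(5.8667) = 2.4221
  s(Y) = √(5.0667) = 2.2509

Step 3 — r_{ij} = s_{ij} / (s_i · s_j):
  r[X,X] = 1 (diagonal).
  r[X,Y] = 3.4667 / (2.4221 · 2.2509) = 3.4667 / 5.452 = 0.6359
  r[Y,Y] = 1 (diagonal).

R is symmetric with unit diagonal. Assembling:

R = [[1, 0.6359],
 [0.6359, 1]]


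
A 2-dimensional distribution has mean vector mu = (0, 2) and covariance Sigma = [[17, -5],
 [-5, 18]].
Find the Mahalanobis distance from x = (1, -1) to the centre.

Step 1 — centre the observation: (x - mu) = (1, -3).

Step 2 — invert Sigma. det(Sigma) = 17·18 - (-5)² = 281.
  Sigma^{-1} = (1/det) · [[d, -b], [-b, a]] = [[0.0641, 0.0178],
 [0.0178, 0.0605]].

Step 3 — form the quadratic (x - mu)^T · Sigma^{-1} · (x - mu):
  Sigma^{-1} · (x - mu) = (0.0107, -0.1637).
  (x - mu)^T · [Sigma^{-1} · (x - mu)] = (1)·(0.0107) + (-3)·(-0.1637) = 0.5018.

Step 4 — take square root: d = √(0.5018) ≈ 0.7084.

d(x, mu) = √(0.5018) ≈ 0.7084


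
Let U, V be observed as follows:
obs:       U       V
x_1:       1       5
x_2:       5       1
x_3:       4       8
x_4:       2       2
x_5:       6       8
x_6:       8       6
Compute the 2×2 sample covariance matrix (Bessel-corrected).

Step 1 — column means:
  mean(U) = (1 + 5 + 4 + 2 + 6 + 8) / 6 = 26/6 = 4.3333
  mean(V) = (5 + 1 + 8 + 2 + 8 + 6) / 6 = 30/6 = 5

Step 2 — sample covariance S[i,j] = (1/(n-1)) · Σ_k (x_{k,i} - mean_i) · (x_{k,j} - mean_j), with n-1 = 5.
  S[U,U] = ((-3.3333)·(-3.3333) + (0.6667)·(0.6667) + (-0.3333)·(-0.3333) + (-2.3333)·(-2.3333) + (1.6667)·(1.6667) + (3.6667)·(3.6667)) / 5 = 33.3333/5 = 6.6667
  S[U,V] = ((-3.3333)·(0) + (0.6667)·(-4) + (-0.3333)·(3) + (-2.3333)·(-3) + (1.6667)·(3) + (3.6667)·(1)) / 5 = 12/5 = 2.4
  S[V,V] = ((0)·(0) + (-4)·(-4) + (3)·(3) + (-3)·(-3) + (3)·(3) + (1)·(1)) / 5 = 44/5 = 8.8

S is symmetric (S[j,i] = S[i,j]). Assembling:

S = [[6.6667, 2.4],
 [2.4, 8.8]]


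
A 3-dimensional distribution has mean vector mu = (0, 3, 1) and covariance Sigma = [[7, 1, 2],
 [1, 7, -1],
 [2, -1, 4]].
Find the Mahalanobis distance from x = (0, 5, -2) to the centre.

Step 1 — centre the observation: (x - mu) = (0, 2, -3).

Step 2 — invert Sigma (cofactor / det for 3×3, or solve directly):
  Sigma^{-1} = [[0.1765, -0.0392, -0.098],
 [-0.0392, 0.1569, 0.0588],
 [-0.098, 0.0588, 0.3137]].

Step 3 — form the quadratic (x - mu)^T · Sigma^{-1} · (x - mu):
  Sigma^{-1} · (x - mu) = (0.2157, 0.1373, -0.8235).
  (x - mu)^T · [Sigma^{-1} · (x - mu)] = (0)·(0.2157) + (2)·(0.1373) + (-3)·(-0.8235) = 2.7451.

Step 4 — take square root: d = √(2.7451) ≈ 1.6568.

d(x, mu) = √(2.7451) ≈ 1.6568


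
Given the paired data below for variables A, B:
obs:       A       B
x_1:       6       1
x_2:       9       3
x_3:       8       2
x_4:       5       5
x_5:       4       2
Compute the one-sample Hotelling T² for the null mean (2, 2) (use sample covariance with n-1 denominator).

Step 1 — sample mean vector:
  mean(A) = (6 + 9 + 8 + 5 + 4) / 5 = 32/5 = 6.4
  mean(B) = (1 + 3 + 2 + 5 + 2) / 5 = 13/5 = 2.6
  x̄ = (6.4, 2.6),  deviation x̄ - mu_0 = (6.4, 2.6) - (2, 2) = (4.4, 0.6).

Step 2 — sample covariance matrix, S[i,j] = (1/(n-1)) · Σ_k (x_{k,i} - mean_i) · (x_{k,j} - mean_j), divisor n-1 = 4:
  S[A,A] = ((-0.4)·(-0.4) + (2.6)·(2.6) + (1.6)·(1.6) + (-1.4)·(-1.4) + (-2.4)·(-2.4)) / 4 = 17.2/4 = 4.3
  S[A,B] = ((-0.4)·(-1.6) + (2.6)·(0.4) + (1.6)·(-0.6) + (-1.4)·(2.4) + (-2.4)·(-0.6)) / 4 = -1.2/4 = -0.3
  S[B,B] = ((-1.6)·(-1.6) + (0.4)·(0.4) + (-0.6)·(-0.6) + (2.4)·(2.4) + (-0.6)·(-0.6)) / 4 = 9.2/4 = 2.3
  S = [[4.3, -0.3],
 [-0.3, 2.3]].

Step 3 — invert S. det(S) = 4.3·2.3 - (-0.3)² = 9.8.
  S^{-1} = (1/det) · [[d, -b], [-b, a]] = [[0.2347, 0.0306],
 [0.0306, 0.4388]].

Step 4 — quadratic form (x̄ - mu_0)^T · S^{-1} · (x̄ - mu_0):
  S^{-1} · (x̄ - mu_0) = (1.051, 0.398),
  (x̄ - mu_0)^T · [...] = (4.4)·(1.051) + (0.6)·(0.398) = 4.8633.

Step 5 — scale by n: T² = 5 · 4.8633 = 24.3163.

T² ≈ 24.3163
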